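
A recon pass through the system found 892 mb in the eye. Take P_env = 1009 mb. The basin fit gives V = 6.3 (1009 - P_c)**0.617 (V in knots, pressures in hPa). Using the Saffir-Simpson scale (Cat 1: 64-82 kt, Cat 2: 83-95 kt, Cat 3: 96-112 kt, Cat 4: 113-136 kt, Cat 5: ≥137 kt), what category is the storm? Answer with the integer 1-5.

ΔP = 1009 − 892 = 117 mb.
V ≈ 6.3 × 117^0.617 = 6.3 × 18.88 ≈ 119 kt.
119 kt falls in the Category 4 band.

4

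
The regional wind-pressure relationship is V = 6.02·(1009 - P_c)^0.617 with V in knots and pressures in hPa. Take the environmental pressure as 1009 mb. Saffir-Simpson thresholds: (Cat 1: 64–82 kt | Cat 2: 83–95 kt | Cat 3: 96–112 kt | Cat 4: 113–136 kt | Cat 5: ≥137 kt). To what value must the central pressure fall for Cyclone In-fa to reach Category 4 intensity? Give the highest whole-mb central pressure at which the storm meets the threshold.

893 mb

Category 4 begins at V = 113 kt.
Required ΔP = (113/6.02)^(1/0.617) = 18.771^1.621 ≈ 115.88 mb.
P_c ≤ 1009 − 115.88 = 893.12, so the highest integer P_c is 893 mb.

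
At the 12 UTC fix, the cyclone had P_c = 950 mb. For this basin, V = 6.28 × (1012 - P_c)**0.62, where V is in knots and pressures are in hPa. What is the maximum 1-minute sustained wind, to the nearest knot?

ΔP = 1012 − 950 = 62 mb.
62^0.62 ≈ 12.921.
V ≈ 6.28 × 12.921 ≈ 81.1 kt.

81 kt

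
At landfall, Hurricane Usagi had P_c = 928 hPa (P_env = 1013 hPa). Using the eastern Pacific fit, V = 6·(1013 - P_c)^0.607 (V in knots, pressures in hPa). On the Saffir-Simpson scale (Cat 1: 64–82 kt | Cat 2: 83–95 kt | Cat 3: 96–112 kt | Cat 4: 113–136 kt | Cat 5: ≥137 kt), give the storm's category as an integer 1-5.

2

ΔP = 1013 − 928 = 85 hPa.
V ≈ 6 × 85^0.607 = 6 × 14.83 ≈ 89 kt.
89 kt falls in the Category 2 band.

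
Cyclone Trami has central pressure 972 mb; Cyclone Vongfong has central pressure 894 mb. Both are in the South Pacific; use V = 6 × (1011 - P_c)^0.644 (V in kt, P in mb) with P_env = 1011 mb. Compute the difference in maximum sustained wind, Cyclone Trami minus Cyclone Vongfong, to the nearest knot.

-65 kt

Cyclone Trami: ΔP = 39; V ≈ 6 × 39^0.644 ≈ 63.50 kt.
Cyclone Vongfong: ΔP = 117; V ≈ 6 × 117^0.644 ≈ 128.84 kt.
Difference ≈ 63.50 − 128.84 = -65.34 → -65 kt.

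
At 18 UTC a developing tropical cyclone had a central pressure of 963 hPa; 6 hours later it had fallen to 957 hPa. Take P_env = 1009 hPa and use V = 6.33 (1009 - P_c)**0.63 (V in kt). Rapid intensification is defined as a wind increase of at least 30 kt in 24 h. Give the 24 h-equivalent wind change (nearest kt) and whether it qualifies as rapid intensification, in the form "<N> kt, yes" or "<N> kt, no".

V₁: ΔP = 46, V ≈ 6.33 × 46^0.63 ≈ 70.62 kt.
V₂: ΔP = 52, V ≈ 6.33 × 52^0.63 ≈ 76.29 kt.
ΔV over 6 h = 5.67 kt → 24 h equivalent = 5.67 × 24/6 ≈ 22.68 kt.
23 kt < 30 kt ⇒ not rapid intensification.

23 kt, no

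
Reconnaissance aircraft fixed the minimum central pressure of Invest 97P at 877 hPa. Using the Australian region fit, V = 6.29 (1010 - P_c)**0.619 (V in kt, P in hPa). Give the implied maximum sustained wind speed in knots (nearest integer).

130 kt

ΔP = 1010 − 877 = 133 hPa.
133^0.619 ≈ 20.638.
V ≈ 6.29 × 20.638 ≈ 129.8 kt.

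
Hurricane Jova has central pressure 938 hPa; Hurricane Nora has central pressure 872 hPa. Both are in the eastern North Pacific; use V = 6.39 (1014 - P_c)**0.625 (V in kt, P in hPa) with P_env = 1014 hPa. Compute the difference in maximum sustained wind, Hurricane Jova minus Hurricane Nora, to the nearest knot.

-46 kt

Hurricane Jova: ΔP = 76; V ≈ 6.39 × 76^0.625 ≈ 95.72 kt.
Hurricane Nora: ΔP = 142; V ≈ 6.39 × 142^0.625 ≈ 141.48 kt.
Difference ≈ 95.72 − 141.48 = -45.76 → -46 kt.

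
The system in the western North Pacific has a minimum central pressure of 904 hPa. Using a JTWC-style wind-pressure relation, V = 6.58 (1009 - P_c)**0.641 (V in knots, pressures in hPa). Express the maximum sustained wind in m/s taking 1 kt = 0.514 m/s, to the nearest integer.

67 m/s

ΔP = 1009 − 904 = 105 hPa.
V ≈ 6.58 × 105^0.641 = 6.58 × 19.751 ≈ 129.960 kt.
129.960 × 0.514 ≈ 66.80 m/s → 67 m/s.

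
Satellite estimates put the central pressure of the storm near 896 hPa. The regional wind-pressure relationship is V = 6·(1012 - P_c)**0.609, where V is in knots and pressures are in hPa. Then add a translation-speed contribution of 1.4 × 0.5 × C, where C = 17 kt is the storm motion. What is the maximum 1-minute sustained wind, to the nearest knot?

120 kt

ΔP = 1012 − 896 = 116 hPa.
116^0.609 ≈ 18.082.
V ≈ 6 × 18.082 ≈ 108.5 kt.
Translation term: 1.4 × 0.5 × 17 = 11.9 kt.
Corrected V ≈ 120.4 kt → 120 kt.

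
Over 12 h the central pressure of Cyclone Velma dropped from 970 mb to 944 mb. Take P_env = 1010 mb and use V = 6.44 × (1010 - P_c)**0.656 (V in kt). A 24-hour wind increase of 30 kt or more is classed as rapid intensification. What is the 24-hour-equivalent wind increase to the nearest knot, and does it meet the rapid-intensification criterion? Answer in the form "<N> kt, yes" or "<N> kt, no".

56 kt, yes

V₁: ΔP = 40, V ≈ 6.44 × 40^0.656 ≈ 72.42 kt.
V₂: ΔP = 66, V ≈ 6.44 × 66^0.656 ≈ 100.58 kt.
ΔV over 12 h = 28.16 kt → 24 h equivalent = 28.16 × 24/12 ≈ 56.32 kt.
56 kt ≥ 30 kt ⇒ rapid intensification.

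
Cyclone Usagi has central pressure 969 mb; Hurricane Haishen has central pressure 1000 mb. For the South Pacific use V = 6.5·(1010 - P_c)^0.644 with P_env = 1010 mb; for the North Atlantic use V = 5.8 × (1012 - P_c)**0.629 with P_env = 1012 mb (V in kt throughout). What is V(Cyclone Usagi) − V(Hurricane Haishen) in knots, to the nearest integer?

Cyclone Usagi: ΔP = 41; V ≈ 6.5 × 41^0.644 ≈ 71.05 kt.
Hurricane Haishen: ΔP = 12; V ≈ 5.8 × 12^0.629 ≈ 27.68 kt.
Difference ≈ 71.05 − 27.68 = 43.37 → 43 kt.

43 kt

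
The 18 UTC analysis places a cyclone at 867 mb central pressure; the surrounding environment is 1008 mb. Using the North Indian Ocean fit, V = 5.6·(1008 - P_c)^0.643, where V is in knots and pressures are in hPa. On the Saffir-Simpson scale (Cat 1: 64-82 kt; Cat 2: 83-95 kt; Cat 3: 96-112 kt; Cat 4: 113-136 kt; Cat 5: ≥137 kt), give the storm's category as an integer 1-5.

ΔP = 1008 − 867 = 141 mb.
V ≈ 5.6 × 141^0.643 = 5.6 × 24.10 ≈ 135 kt.
135 kt falls in the Category 4 band.

4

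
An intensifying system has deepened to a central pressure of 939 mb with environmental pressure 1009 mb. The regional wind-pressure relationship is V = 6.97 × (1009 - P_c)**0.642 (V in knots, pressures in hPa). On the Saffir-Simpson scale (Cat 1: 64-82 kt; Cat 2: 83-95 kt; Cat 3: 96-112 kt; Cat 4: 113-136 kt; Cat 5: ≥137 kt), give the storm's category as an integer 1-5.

3

ΔP = 1009 − 939 = 70 mb.
V ≈ 6.97 × 70^0.642 = 6.97 × 15.30 ≈ 107 kt.
107 kt falls in the Category 3 band.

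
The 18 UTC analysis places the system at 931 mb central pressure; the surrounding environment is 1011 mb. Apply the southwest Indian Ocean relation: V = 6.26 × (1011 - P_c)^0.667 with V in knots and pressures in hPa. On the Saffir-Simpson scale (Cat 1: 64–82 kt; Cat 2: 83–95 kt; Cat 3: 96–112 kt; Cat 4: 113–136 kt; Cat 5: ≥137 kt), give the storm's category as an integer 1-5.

4

ΔP = 1011 − 931 = 80 mb.
V ≈ 6.26 × 80^0.667 = 6.26 × 18.59 ≈ 116 kt.
116 kt falls in the Category 4 band.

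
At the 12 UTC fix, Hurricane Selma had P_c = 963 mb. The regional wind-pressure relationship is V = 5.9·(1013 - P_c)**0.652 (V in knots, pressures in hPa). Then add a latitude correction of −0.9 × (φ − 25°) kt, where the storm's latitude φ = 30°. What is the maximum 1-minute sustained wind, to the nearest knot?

ΔP = 1013 − 963 = 50 mb.
50^0.652 ≈ 12.815.
V ≈ 5.9 × 12.815 ≈ 75.6 kt.
Latitude correction: −0.9 × (30 − 25) = -4.5 kt.
Corrected V ≈ 71.1 kt → 71 kt.

71 kt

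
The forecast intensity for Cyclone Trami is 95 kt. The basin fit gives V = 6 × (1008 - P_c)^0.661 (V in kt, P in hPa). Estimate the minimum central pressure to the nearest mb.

ΔP = (V / 6)^(1/0.661) = (95/6)^1.513.
95/6 = 15.833; 15.833^1.513 ≈ 65.28 mb.
P_c = 1008 − 65.28 = 942.72 ≈ 943 mb.

943 mb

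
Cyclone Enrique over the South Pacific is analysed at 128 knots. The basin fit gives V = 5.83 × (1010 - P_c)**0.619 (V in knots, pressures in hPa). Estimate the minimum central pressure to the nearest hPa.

ΔP = (V / 5.83)^(1/0.619) = (128/5.83)^1.616.
128/5.83 = 21.955; 21.955^1.616 ≈ 146.98 hPa.
P_c = 1010 − 146.98 = 863.02 ≈ 863 hPa.

863 hPa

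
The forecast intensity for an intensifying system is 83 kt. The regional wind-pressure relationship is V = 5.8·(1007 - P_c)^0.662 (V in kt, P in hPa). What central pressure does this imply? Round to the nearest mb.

951 mb

ΔP = (V / 5.8)^(1/0.662) = (83/5.8)^1.511.
83/5.8 = 14.310; 14.310^1.511 ≈ 55.68 mb.
P_c = 1007 − 55.68 = 951.32 ≈ 951 mb.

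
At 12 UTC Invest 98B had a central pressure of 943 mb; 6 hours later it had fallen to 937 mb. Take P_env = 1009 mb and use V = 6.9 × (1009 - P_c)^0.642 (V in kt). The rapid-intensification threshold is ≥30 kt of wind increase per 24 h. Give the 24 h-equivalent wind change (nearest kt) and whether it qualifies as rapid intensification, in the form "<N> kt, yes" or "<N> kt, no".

V₁: ΔP = 66, V ≈ 6.9 × 66^0.642 ≈ 101.62 kt.
V₂: ΔP = 72, V ≈ 6.9 × 72^0.642 ≈ 107.46 kt.
ΔV over 6 h = 5.84 kt → 24 h equivalent = 5.84 × 24/6 ≈ 23.36 kt.
23 kt < 30 kt ⇒ not rapid intensification.

23 kt, no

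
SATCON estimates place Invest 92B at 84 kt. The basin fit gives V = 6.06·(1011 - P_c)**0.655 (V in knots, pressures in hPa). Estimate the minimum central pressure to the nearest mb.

ΔP = (V / 6.06)^(1/0.655) = (84/6.06)^1.527.
84/6.06 = 13.861; 13.861^1.527 ≈ 55.36 mb.
P_c = 1011 − 55.36 = 955.64 ≈ 956 mb.

956 mb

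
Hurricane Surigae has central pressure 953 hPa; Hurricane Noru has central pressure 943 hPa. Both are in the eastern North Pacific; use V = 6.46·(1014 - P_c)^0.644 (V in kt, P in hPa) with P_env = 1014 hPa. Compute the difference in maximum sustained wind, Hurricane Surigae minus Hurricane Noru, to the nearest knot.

-9 kt

Hurricane Surigae: ΔP = 61; V ≈ 6.46 × 61^0.644 ≈ 91.20 kt.
Hurricane Noru: ΔP = 71; V ≈ 6.46 × 71^0.644 ≈ 100.56 kt.
Difference ≈ 91.20 − 100.56 = -9.36 → -9 kt.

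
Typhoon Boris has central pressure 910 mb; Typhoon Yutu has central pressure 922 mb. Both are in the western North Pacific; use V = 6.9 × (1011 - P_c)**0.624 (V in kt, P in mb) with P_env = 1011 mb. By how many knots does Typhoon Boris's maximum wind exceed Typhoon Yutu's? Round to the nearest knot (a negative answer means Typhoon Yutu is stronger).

Typhoon Boris: ΔP = 101; V ≈ 6.9 × 101^0.624 ≈ 122.90 kt.
Typhoon Yutu: ΔP = 89; V ≈ 6.9 × 89^0.624 ≈ 113.57 kt.
Difference ≈ 122.90 − 113.57 = 9.33 → 9 kt.

9 kt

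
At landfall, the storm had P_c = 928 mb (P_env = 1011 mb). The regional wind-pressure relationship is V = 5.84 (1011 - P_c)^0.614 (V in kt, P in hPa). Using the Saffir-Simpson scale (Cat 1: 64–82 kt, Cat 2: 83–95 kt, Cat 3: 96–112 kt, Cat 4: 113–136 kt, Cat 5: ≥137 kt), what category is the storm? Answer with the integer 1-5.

ΔP = 1011 − 928 = 83 mb.
V ≈ 5.84 × 83^0.614 = 5.84 × 15.08 ≈ 88 kt.
88 kt falls in the Category 2 band.

2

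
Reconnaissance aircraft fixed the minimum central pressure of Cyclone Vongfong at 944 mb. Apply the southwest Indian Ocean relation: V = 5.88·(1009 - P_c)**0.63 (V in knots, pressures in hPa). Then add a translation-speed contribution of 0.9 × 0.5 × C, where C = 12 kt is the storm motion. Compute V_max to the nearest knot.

ΔP = 1009 − 944 = 65 mb.
65^0.63 ≈ 13.872.
V ≈ 5.88 × 13.872 ≈ 81.6 kt.
Translation term: 0.9 × 0.5 × 12 = 5.4 kt.
Corrected V ≈ 87 kt → 87 kt.

87 kt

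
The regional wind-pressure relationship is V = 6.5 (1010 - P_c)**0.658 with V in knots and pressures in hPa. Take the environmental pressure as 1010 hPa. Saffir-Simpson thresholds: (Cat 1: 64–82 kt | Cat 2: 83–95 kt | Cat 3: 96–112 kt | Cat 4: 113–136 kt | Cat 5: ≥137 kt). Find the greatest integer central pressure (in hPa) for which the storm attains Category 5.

Category 5 begins at V = 137 kt.
Required ΔP = (137/6.5)^(1/0.658) = 21.077^1.520 ≈ 102.77 hPa.
P_c ≤ 1010 − 102.77 = 907.23, so the highest integer P_c is 907 hPa.

907 hPa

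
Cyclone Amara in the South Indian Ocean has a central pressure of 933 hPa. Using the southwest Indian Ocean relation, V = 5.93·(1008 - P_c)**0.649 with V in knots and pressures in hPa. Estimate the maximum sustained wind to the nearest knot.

ΔP = 1008 − 933 = 75 hPa.
75^0.649 ≈ 16.478.
V ≈ 5.93 × 16.478 ≈ 97.7 kt.

98 kt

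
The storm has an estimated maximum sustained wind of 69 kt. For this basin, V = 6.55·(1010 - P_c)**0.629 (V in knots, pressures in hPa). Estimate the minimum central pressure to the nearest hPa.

ΔP = (V / 6.55)^(1/0.629) = (69/6.55)^1.590.
69/6.55 = 10.534; 10.534^1.590 ≈ 42.24 hPa.
P_c = 1010 − 42.24 = 967.76 ≈ 968 hPa.

968 hPa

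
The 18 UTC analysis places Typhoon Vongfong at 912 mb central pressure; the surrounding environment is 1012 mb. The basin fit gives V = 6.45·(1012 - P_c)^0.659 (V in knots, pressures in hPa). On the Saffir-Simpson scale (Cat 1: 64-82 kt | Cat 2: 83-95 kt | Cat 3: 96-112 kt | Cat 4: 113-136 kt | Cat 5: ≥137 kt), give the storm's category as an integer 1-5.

4

ΔP = 1012 − 912 = 100 mb.
V ≈ 6.45 × 100^0.659 = 6.45 × 20.80 ≈ 134 kt.
134 kt falls in the Category 4 band.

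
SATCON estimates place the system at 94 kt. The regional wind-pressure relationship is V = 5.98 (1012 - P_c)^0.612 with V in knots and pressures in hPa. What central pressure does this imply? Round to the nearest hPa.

922 hPa

ΔP = (V / 5.98)^(1/0.612) = (94/5.98)^1.634.
94/5.98 = 15.719; 15.719^1.634 ≈ 90.15 hPa.
P_c = 1012 − 90.15 = 921.85 ≈ 922 hPa.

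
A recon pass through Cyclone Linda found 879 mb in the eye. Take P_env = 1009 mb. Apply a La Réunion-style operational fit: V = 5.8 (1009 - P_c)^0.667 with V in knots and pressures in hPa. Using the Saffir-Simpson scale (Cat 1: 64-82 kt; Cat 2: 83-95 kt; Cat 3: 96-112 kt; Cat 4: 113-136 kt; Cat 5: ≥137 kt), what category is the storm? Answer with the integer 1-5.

5

ΔP = 1009 − 879 = 130 mb.
V ≈ 5.8 × 130^0.667 = 5.8 × 25.70 ≈ 149 kt.
149 kt falls in the Category 5 band.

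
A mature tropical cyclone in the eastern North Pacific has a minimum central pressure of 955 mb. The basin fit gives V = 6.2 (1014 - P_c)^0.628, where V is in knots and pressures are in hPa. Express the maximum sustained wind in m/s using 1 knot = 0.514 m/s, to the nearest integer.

41 m/s

ΔP = 1014 − 955 = 59 mb.
V ≈ 6.2 × 59^0.628 = 6.2 × 12.945 ≈ 80.258 kt.
80.258 × 0.514 ≈ 41.25 m/s → 41 m/s.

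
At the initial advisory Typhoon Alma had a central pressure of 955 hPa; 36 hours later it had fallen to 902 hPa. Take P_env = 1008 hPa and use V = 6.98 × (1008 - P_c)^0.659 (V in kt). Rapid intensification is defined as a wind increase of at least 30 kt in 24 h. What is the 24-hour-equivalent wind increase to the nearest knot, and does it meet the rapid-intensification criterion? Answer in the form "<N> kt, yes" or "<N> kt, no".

37 kt, yes

V₁: ΔP = 53, V ≈ 6.98 × 53^0.659 ≈ 95.53 kt.
V₂: ΔP = 106, V ≈ 6.98 × 106^0.659 ≈ 150.85 kt.
ΔV over 36 h = 55.32 kt → 24 h equivalent = 55.32 × 24/36 ≈ 36.88 kt.
37 kt ≥ 30 kt ⇒ rapid intensification.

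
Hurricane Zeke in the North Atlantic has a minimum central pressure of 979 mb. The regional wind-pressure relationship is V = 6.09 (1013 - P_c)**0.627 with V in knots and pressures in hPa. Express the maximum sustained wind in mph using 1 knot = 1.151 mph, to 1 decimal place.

64.0 mph

ΔP = 1013 − 979 = 34 mb.
V ≈ 6.09 × 34^0.627 = 6.09 × 9.125 ≈ 55.572 kt.
55.572 × 1.151 ≈ 63.96 mph → 64.0 mph.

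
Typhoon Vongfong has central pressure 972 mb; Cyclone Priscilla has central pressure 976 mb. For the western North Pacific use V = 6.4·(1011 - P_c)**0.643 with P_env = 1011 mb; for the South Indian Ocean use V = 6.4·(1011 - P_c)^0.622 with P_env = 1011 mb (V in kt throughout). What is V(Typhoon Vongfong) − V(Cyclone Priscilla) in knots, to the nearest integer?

9 kt

Typhoon Vongfong: ΔP = 39; V ≈ 6.4 × 39^0.643 ≈ 67.49 kt.
Cyclone Priscilla: ΔP = 35; V ≈ 6.4 × 35^0.622 ≈ 58.42 kt.
Difference ≈ 67.49 − 58.42 = 9.07 → 9 kt.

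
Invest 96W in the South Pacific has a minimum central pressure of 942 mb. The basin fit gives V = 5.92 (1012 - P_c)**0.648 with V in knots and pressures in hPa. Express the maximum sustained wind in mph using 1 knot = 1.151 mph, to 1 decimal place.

ΔP = 1012 − 942 = 70 mb.
V ≈ 5.92 × 70^0.648 = 5.92 × 15.690 ≈ 92.885 kt.
92.885 × 1.151 ≈ 106.91 mph → 106.9 mph.

106.9 mph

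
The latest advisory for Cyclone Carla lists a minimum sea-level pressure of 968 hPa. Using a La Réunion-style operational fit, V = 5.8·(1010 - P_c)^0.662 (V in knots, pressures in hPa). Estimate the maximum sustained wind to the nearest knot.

69 kt

ΔP = 1010 − 968 = 42 hPa.
42^0.662 ≈ 11.874.
V ≈ 5.8 × 11.874 ≈ 68.9 kt.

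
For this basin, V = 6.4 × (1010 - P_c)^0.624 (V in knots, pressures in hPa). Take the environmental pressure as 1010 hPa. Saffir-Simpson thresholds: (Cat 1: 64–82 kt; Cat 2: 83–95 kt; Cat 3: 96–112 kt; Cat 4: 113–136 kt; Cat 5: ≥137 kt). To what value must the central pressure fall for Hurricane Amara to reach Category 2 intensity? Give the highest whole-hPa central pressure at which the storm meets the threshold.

949 hPa

Category 2 begins at V = 83 kt.
Required ΔP = (83/6.4)^(1/0.624) = 12.969^1.603 ≈ 60.74 hPa.
P_c ≤ 1010 − 60.74 = 949.26, so the highest integer P_c is 949 hPa.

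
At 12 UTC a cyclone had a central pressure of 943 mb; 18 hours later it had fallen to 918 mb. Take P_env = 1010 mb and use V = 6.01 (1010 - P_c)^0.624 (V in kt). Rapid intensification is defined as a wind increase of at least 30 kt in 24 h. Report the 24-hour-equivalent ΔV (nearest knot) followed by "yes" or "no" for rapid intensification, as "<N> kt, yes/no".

V₁: ΔP = 67, V ≈ 6.01 × 67^0.624 ≈ 82.86 kt.
V₂: ΔP = 92, V ≈ 6.01 × 92^0.624 ≈ 100.99 kt.
ΔV over 18 h = 18.13 kt → 24 h equivalent = 18.13 × 24/18 ≈ 24.17 kt.
24 kt < 30 kt ⇒ not rapid intensification.

24 kt, no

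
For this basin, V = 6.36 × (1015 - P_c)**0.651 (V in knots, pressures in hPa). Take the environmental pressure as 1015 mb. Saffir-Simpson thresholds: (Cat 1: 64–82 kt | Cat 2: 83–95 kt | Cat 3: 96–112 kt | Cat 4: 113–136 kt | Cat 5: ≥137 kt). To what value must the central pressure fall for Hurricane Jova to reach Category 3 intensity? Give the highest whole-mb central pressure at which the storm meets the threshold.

Category 3 begins at V = 96 kt.
Required ΔP = (96/6.36)^(1/0.651) = 15.094^1.536 ≈ 64.68 mb.
P_c ≤ 1015 − 64.68 = 950.32, so the highest integer P_c is 950 mb.

950 mb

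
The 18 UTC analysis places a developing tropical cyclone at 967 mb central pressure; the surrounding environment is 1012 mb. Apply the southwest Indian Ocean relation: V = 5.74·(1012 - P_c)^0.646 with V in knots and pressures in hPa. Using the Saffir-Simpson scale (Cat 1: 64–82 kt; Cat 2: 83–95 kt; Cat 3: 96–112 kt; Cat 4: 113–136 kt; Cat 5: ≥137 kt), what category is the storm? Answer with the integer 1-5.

ΔP = 1012 − 967 = 45 mb.
V ≈ 5.74 × 45^0.646 = 5.74 × 11.69 ≈ 67 kt.
67 kt falls in the Category 1 band.

1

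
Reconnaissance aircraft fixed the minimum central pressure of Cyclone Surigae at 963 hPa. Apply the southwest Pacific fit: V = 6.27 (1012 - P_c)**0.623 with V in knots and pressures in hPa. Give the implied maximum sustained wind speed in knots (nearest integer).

ΔP = 1012 − 963 = 49 hPa.
49^0.623 ≈ 11.298.
V ≈ 6.27 × 11.298 ≈ 70.8 kt.

71 kt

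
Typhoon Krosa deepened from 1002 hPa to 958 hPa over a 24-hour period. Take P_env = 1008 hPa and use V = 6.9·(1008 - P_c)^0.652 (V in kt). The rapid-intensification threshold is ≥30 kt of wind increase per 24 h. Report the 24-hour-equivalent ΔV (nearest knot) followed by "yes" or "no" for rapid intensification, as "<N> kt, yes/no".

66 kt, yes

V₁: ΔP = 6, V ≈ 6.9 × 6^0.652 ≈ 22.19 kt.
V₂: ΔP = 50, V ≈ 6.9 × 50^0.652 ≈ 88.43 kt.
ΔV over 24 h = 66.24 kt → 24 h equivalent = 66.24 × 24/24 ≈ 66.24 kt.
66 kt ≥ 30 kt ⇒ rapid intensification.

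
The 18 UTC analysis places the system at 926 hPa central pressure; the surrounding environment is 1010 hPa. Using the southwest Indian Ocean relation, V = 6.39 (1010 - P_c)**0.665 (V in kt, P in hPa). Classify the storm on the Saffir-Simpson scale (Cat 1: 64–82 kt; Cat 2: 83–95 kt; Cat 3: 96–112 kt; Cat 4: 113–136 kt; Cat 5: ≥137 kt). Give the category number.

ΔP = 1010 − 926 = 84 hPa.
V ≈ 6.39 × 84^0.665 = 6.39 × 19.04 ≈ 122 kt.
122 kt falls in the Category 4 band.

4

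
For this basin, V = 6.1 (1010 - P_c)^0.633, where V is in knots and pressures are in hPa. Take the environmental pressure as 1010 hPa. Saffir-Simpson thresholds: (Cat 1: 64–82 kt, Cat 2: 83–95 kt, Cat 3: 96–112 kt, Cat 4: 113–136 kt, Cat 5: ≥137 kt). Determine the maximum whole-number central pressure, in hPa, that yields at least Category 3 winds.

Category 3 begins at V = 96 kt.
Required ΔP = (96/6.1)^(1/0.633) = 15.738^1.580 ≈ 77.79 hPa.
P_c ≤ 1010 − 77.79 = 932.21, so the highest integer P_c is 932 hPa.

932 hPa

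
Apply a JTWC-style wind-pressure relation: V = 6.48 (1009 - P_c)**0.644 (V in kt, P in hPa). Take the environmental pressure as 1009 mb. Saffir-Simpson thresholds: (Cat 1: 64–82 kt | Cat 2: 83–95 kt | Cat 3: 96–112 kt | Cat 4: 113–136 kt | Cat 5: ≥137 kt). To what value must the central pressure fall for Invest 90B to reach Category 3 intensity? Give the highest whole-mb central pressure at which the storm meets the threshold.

943 mb

Category 3 begins at V = 96 kt.
Required ΔP = (96/6.48)^(1/0.644) = 14.815^1.553 ≈ 65.74 mb.
P_c ≤ 1009 − 65.74 = 943.26, so the highest integer P_c is 943 mb.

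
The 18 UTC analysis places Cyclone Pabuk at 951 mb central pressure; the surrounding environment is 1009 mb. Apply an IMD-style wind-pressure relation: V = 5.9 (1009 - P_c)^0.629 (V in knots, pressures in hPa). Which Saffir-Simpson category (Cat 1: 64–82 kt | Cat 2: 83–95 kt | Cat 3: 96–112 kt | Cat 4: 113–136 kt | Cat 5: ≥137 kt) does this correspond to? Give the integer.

ΔP = 1009 − 951 = 58 mb.
V ≈ 5.9 × 58^0.629 = 5.9 × 12.86 ≈ 76 kt.
76 kt falls in the Category 1 band.

1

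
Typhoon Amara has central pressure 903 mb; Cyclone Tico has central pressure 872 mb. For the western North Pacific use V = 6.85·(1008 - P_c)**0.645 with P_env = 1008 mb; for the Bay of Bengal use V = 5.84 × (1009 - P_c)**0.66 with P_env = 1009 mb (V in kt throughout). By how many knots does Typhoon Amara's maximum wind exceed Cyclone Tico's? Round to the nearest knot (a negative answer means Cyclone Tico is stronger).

Typhoon Amara: ΔP = 105; V ≈ 6.85 × 105^0.645 ≈ 137.83 kt.
Cyclone Tico: ΔP = 137; V ≈ 5.84 × 137^0.66 ≈ 150.19 kt.
Difference ≈ 137.83 − 150.19 = -12.36 → -12 kt.

-12 kt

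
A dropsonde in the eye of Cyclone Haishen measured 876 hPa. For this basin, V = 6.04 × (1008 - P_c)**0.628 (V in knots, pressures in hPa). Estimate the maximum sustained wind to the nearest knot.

ΔP = 1008 − 876 = 132 hPa.
132^0.628 ≈ 21.464.
V ≈ 6.04 × 21.464 ≈ 129.6 kt.

130 kt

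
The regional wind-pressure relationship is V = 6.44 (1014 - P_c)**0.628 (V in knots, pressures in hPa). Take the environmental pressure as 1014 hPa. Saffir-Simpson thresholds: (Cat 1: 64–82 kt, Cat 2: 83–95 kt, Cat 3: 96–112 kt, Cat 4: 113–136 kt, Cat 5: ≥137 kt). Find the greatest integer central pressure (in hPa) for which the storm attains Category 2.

955 hPa

Category 2 begins at V = 83 kt.
Required ΔP = (83/6.44)^(1/0.628) = 12.888^1.592 ≈ 58.59 hPa.
P_c ≤ 1014 − 58.59 = 955.41, so the highest integer P_c is 955 hPa.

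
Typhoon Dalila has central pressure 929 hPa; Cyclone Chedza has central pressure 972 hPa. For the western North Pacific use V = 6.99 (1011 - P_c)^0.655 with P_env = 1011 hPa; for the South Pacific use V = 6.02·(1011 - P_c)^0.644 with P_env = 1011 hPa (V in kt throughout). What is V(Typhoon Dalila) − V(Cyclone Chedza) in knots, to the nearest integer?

Typhoon Dalila: ΔP = 82; V ≈ 6.99 × 82^0.655 ≈ 125.32 kt.
Cyclone Chedza: ΔP = 39; V ≈ 6.02 × 39^0.644 ≈ 63.72 kt.
Difference ≈ 125.32 − 63.72 = 61.60 → 62 kt.

62 kt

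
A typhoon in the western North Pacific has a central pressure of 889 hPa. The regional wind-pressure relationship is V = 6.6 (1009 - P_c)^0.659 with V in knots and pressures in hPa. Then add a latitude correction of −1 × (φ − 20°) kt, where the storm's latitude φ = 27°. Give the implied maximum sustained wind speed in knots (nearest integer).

148 kt

ΔP = 1009 − 889 = 120 hPa.
120^0.659 ≈ 23.452.
V ≈ 6.6 × 23.452 ≈ 154.8 kt.
Latitude correction: −1 × (27 − 20) = -7 kt.
Corrected V ≈ 147.8 kt → 148 kt.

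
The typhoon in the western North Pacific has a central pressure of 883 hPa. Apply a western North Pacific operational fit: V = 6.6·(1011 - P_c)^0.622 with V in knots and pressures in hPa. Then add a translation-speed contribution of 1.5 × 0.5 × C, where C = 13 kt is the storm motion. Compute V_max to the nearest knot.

ΔP = 1011 − 883 = 128 hPa.
128^0.622 ≈ 20.450.
V ≈ 6.6 × 20.450 ≈ 135.0 kt.
Translation term: 1.5 × 0.5 × 13 = 9.75 kt.
Corrected V ≈ 144.75 kt → 145 kt.

145 kt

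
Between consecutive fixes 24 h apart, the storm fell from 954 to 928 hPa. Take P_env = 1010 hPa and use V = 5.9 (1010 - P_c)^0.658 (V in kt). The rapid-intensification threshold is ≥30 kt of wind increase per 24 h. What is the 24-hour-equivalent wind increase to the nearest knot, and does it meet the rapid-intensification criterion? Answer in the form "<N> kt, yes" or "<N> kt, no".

V₁: ΔP = 56, V ≈ 5.9 × 56^0.658 ≈ 83.40 kt.
V₂: ΔP = 82, V ≈ 5.9 × 82^0.658 ≈ 107.19 kt.
ΔV over 24 h = 23.79 kt → 24 h equivalent = 23.79 × 24/24 ≈ 23.79 kt.
24 kt < 30 kt ⇒ not rapid intensification.

24 kt, no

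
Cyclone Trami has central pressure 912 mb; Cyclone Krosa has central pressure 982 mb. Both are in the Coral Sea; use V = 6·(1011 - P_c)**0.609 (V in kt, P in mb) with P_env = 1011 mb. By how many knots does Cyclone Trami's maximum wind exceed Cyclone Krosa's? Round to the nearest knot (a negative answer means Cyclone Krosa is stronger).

52 kt

Cyclone Trami: ΔP = 99; V ≈ 6 × 99^0.609 ≈ 98.51 kt.
Cyclone Krosa: ΔP = 29; V ≈ 6 × 29^0.609 ≈ 46.64 kt.
Difference ≈ 98.51 − 46.64 = 51.87 → 52 kt.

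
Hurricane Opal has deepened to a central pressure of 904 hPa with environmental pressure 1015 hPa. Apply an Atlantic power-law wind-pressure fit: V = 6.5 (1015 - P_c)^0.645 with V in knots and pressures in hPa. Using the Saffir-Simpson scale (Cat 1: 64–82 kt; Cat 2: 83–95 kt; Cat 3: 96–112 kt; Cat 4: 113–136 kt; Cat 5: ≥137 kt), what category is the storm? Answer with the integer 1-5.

ΔP = 1015 − 904 = 111 hPa.
V ≈ 6.5 × 111^0.645 = 6.5 × 20.86 ≈ 136 kt.
136 kt falls in the Category 4 band.

4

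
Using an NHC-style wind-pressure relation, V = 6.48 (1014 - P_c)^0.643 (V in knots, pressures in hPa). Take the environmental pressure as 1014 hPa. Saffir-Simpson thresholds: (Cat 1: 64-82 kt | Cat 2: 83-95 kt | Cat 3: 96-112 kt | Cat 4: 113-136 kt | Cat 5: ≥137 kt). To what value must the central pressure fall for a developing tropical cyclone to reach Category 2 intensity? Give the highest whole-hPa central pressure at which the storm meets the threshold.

961 hPa

Category 2 begins at V = 83 kt.
Required ΔP = (83/6.48)^(1/0.643) = 12.809^1.555 ≈ 52.77 hPa.
P_c ≤ 1014 − 52.77 = 961.23, so the highest integer P_c is 961 hPa.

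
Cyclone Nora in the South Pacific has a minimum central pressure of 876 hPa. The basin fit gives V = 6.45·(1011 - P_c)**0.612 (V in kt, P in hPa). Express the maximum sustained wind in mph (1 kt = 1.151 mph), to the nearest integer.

149 mph

ΔP = 1011 − 876 = 135 hPa.
V ≈ 6.45 × 135^0.612 = 6.45 × 20.126 ≈ 129.815 kt.
129.815 × 1.151 ≈ 149.42 mph → 149 mph.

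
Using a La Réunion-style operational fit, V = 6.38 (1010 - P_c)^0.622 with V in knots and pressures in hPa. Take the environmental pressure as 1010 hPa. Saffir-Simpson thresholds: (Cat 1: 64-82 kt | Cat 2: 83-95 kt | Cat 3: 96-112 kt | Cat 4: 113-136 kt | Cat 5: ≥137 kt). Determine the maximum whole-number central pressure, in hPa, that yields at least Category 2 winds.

948 hPa

Category 2 begins at V = 83 kt.
Required ΔP = (83/6.38)^(1/0.622) = 13.009^1.608 ≈ 61.86 hPa.
P_c ≤ 1010 − 61.86 = 948.14, so the highest integer P_c is 948 hPa.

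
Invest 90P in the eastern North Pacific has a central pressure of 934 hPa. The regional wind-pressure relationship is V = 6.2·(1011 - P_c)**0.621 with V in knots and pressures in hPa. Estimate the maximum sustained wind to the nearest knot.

ΔP = 1011 − 934 = 77 hPa.
77^0.621 ≈ 14.843.
V ≈ 6.2 × 14.843 ≈ 92.0 kt.

92 kt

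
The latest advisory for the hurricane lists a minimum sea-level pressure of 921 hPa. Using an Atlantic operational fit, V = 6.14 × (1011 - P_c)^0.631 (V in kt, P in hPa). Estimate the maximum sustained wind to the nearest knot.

ΔP = 1011 − 921 = 90 hPa.
90^0.631 ≈ 17.105.
V ≈ 6.14 × 17.105 ≈ 105.0 kt.

105 kt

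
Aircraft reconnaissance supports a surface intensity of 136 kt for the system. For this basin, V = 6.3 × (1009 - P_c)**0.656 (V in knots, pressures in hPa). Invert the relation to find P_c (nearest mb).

901 mb

ΔP = (V / 6.3)^(1/0.656) = (136/6.3)^1.524.
136/6.3 = 21.587; 21.587^1.524 ≈ 108.10 mb.
P_c = 1009 − 108.10 = 900.90 ≈ 901 mb.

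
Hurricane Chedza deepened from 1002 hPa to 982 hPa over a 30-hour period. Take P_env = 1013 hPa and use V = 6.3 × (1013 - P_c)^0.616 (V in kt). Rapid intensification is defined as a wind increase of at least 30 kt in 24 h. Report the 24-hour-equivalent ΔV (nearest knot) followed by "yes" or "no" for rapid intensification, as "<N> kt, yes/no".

V₁: ΔP = 11, V ≈ 6.3 × 11^0.616 ≈ 27.60 kt.
V₂: ΔP = 31, V ≈ 6.3 × 31^0.616 ≈ 52.24 kt.
ΔV over 30 h = 24.64 kt → 24 h equivalent = 24.64 × 24/30 ≈ 19.71 kt.
20 kt < 30 kt ⇒ not rapid intensification.

20 kt, no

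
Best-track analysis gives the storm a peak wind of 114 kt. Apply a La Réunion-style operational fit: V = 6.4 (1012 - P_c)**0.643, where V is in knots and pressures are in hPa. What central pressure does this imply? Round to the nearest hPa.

924 hPa

ΔP = (V / 6.4)^(1/0.643) = (114/6.4)^1.555.
114/6.4 = 17.812; 17.812^1.555 ≈ 88.13 hPa.
P_c = 1012 − 88.13 = 923.87 ≈ 924 hPa.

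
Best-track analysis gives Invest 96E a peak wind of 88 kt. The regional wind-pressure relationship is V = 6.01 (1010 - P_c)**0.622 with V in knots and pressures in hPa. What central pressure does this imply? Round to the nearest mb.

935 mb

ΔP = (V / 6.01)^(1/0.622) = (88/6.01)^1.608.
88/6.01 = 14.642; 14.642^1.608 ≈ 74.81 mb.
P_c = 1010 − 74.81 = 935.19 ≈ 935 mb.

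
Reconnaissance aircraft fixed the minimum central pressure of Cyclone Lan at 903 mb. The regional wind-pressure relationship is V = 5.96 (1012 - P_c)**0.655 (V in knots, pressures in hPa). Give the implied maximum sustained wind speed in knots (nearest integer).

ΔP = 1012 − 903 = 109 mb.
109^0.655 ≈ 21.603.
V ≈ 5.96 × 21.603 ≈ 128.8 kt.

129 kt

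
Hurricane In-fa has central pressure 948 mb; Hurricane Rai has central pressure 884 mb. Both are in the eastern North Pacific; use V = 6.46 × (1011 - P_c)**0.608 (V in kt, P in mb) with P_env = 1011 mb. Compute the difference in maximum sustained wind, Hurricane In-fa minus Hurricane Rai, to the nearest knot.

-43 kt

Hurricane In-fa: ΔP = 63; V ≈ 6.46 × 63^0.608 ≈ 80.21 kt.
Hurricane Rai: ΔP = 127; V ≈ 6.46 × 127^0.608 ≈ 122.84 kt.
Difference ≈ 80.21 − 122.84 = -42.63 → -43 kt.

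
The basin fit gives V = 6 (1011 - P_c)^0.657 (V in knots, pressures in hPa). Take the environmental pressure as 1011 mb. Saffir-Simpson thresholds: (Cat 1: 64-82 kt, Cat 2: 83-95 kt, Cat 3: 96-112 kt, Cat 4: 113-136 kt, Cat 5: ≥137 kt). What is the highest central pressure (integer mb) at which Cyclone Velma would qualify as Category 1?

Category 1 begins at V = 64 kt.
Required ΔP = (64/6)^(1/0.657) = 10.667^1.522 ≈ 36.71 mb.
P_c ≤ 1011 − 36.71 = 974.29, so the highest integer P_c is 974 mb.

974 mb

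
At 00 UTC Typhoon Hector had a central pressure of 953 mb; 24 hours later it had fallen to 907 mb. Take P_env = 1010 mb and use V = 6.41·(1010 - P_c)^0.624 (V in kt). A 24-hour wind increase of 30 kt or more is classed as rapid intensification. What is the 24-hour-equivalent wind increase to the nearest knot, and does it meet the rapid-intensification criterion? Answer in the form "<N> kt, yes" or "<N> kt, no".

V₁: ΔP = 57, V ≈ 6.41 × 57^0.624 ≈ 79.90 kt.
V₂: ΔP = 103, V ≈ 6.41 × 103^0.624 ≈ 115.58 kt.
ΔV over 24 h = 35.68 kt → 24 h equivalent = 35.68 × 24/24 ≈ 35.68 kt.
36 kt ≥ 30 kt ⇒ rapid intensification.

36 kt, yes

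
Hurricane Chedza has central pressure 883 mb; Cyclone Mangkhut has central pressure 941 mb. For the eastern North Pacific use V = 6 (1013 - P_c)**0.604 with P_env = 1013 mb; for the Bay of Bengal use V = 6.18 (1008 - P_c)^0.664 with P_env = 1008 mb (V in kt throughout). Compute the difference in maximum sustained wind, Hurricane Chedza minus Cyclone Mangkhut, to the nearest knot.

13 kt

Hurricane Chedza: ΔP = 130; V ≈ 6 × 130^0.604 ≈ 113.49 kt.
Cyclone Mangkhut: ΔP = 67; V ≈ 6.18 × 67^0.664 ≈ 100.81 kt.
Difference ≈ 113.49 − 100.81 = 12.68 → 13 kt.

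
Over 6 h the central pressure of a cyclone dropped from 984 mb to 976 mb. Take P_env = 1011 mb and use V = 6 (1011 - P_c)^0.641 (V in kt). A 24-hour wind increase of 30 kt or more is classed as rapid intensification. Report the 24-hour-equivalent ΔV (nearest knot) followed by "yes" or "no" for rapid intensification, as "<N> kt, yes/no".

V₁: ΔP = 27, V ≈ 6 × 27^0.641 ≈ 49.62 kt.
V₂: ΔP = 35, V ≈ 6 × 35^0.641 ≈ 58.60 kt.
ΔV over 6 h = 8.98 kt → 24 h equivalent = 8.98 × 24/6 ≈ 35.92 kt.
36 kt ≥ 30 kt ⇒ rapid intensification.

36 kt, yes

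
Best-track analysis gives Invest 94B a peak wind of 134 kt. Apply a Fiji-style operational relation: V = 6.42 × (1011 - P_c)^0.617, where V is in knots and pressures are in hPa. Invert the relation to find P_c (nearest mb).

873 mb

ΔP = (V / 6.42)^(1/0.617) = (134/6.42)^1.621.
134/6.42 = 20.872; 20.872^1.621 ≈ 137.62 mb.
P_c = 1011 − 137.62 = 873.38 ≈ 873 mb.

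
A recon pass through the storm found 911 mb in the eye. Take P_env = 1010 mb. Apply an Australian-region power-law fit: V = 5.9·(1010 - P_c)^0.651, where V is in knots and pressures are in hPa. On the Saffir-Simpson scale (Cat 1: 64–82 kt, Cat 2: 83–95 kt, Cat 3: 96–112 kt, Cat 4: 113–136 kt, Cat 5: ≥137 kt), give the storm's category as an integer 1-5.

ΔP = 1010 − 911 = 99 mb.
V ≈ 5.9 × 99^0.651 = 5.9 × 19.91 ≈ 117 kt.
117 kt falls in the Category 4 band.

4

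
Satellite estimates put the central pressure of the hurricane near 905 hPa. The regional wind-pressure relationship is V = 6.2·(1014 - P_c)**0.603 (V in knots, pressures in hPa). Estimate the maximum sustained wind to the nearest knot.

105 kt

ΔP = 1014 − 905 = 109 hPa.
109^0.603 ≈ 16.927.
V ≈ 6.2 × 16.927 ≈ 104.9 kt.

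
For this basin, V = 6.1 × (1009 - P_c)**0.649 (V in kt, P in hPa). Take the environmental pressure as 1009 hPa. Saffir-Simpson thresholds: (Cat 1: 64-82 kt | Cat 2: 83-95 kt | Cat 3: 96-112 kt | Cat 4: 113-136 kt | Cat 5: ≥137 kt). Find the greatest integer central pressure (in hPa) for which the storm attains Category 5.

Category 5 begins at V = 137 kt.
Required ΔP = (137/6.1)^(1/0.649) = 22.459^1.541 ≈ 120.86 hPa.
P_c ≤ 1009 − 120.86 = 888.14, so the highest integer P_c is 888 hPa.

888 hPa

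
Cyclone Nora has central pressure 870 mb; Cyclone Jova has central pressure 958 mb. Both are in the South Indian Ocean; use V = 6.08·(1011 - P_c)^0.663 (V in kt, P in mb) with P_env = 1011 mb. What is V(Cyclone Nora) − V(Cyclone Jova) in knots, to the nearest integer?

Cyclone Nora: ΔP = 141; V ≈ 6.08 × 141^0.663 ≈ 161.75 kt.
Cyclone Jova: ΔP = 53; V ≈ 6.08 × 53^0.663 ≈ 84.55 kt.
Difference ≈ 161.75 − 84.55 = 77.20 → 77 kt.

77 kt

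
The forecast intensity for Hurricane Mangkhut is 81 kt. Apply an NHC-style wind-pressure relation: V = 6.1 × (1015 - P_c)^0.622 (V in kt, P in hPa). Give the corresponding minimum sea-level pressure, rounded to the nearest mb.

ΔP = (V / 6.1)^(1/0.622) = (81/6.1)^1.608.
81/6.1 = 13.279; 13.279^1.608 ≈ 63.93 mb.
P_c = 1015 − 63.93 = 951.07 ≈ 951 mb.

951 mb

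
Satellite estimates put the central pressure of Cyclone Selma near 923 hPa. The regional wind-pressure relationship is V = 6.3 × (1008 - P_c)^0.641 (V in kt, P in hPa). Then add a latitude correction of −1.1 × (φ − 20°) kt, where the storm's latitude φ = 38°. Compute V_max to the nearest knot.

ΔP = 1008 − 923 = 85 hPa.
85^0.641 ≈ 17.249.
V ≈ 6.3 × 17.249 ≈ 108.7 kt.
Latitude correction: −1.1 × (38 − 20) = -19.8 kt.
Corrected V ≈ 88.9 kt → 89 kt.

89 kt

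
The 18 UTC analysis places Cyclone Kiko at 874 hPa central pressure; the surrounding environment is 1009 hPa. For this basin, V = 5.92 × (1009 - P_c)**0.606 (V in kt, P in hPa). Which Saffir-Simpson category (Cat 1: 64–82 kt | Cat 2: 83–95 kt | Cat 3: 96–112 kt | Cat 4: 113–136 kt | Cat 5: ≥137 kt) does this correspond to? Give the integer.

4

ΔP = 1009 − 874 = 135 hPa.
V ≈ 5.92 × 135^0.606 = 5.92 × 19.54 ≈ 116 kt.
116 kt falls in the Category 4 band.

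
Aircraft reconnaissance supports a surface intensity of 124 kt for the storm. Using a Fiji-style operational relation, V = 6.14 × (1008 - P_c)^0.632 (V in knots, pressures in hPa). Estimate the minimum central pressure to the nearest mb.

ΔP = (V / 6.14)^(1/0.632) = (124/6.14)^1.582.
124/6.14 = 20.195; 20.195^1.582 ≈ 116.22 mb.
P_c = 1008 − 116.22 = 891.78 ≈ 892 mb.

892 mb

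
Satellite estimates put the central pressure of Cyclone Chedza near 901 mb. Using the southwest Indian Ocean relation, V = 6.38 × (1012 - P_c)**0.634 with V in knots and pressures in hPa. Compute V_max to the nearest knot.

126 kt

ΔP = 1012 − 901 = 111 mb.
111^0.634 ≈ 19.803.
V ≈ 6.38 × 19.803 ≈ 126.3 kt.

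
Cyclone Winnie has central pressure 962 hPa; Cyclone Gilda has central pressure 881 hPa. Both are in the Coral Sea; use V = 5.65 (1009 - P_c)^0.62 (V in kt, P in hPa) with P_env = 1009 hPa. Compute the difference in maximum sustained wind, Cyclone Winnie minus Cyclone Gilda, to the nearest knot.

-53 kt

Cyclone Winnie: ΔP = 47; V ≈ 5.65 × 47^0.62 ≈ 61.48 kt.
Cyclone Gilda: ΔP = 128; V ≈ 5.65 × 128^0.62 ≈ 114.42 kt.
Difference ≈ 61.48 − 114.42 = -52.94 → -53 kt.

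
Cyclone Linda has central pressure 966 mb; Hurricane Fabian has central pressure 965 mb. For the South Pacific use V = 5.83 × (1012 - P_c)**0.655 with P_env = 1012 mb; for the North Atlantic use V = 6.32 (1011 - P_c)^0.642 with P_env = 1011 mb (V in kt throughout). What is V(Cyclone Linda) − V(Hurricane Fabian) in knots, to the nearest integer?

-2 kt

Cyclone Linda: ΔP = 46; V ≈ 5.83 × 46^0.655 ≈ 71.58 kt.
Hurricane Fabian: ΔP = 46; V ≈ 6.32 × 46^0.642 ≈ 73.83 kt.
Difference ≈ 71.58 − 73.83 = -2.25 → -2 kt.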